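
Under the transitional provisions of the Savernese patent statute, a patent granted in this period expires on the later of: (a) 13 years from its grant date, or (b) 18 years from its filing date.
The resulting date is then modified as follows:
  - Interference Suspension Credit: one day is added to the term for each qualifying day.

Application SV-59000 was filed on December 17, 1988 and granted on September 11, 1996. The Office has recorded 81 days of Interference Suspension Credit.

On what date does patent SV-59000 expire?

(a) grant + 13 years → 11 September 2009.
(b) filing + 18 years → 17 December 2006.
Later of the two: 11 September 2009.
Interference Suspension Credit: +81 days → 1 December 2009.

2009-12-01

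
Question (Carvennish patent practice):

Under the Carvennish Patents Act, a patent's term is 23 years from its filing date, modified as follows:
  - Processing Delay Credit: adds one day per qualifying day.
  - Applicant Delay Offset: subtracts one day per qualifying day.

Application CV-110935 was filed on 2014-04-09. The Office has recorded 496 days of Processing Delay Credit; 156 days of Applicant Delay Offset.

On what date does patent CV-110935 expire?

Base term: filing date + 23 years → 9 April 2037.
Processing Delay Credit: +496 days → 18 August 2038.
Applicant Delay Offset: −156 days → 15 March 2038.

2038-03-15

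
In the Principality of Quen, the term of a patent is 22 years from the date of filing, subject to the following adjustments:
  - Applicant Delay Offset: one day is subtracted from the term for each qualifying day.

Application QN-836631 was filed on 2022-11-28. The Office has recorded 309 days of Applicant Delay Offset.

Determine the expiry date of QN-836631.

January 24, 2044

Base term: filing date + 22 years → 28 November 2044.
Applicant Delay Offset: −309 days → 24 January 2044.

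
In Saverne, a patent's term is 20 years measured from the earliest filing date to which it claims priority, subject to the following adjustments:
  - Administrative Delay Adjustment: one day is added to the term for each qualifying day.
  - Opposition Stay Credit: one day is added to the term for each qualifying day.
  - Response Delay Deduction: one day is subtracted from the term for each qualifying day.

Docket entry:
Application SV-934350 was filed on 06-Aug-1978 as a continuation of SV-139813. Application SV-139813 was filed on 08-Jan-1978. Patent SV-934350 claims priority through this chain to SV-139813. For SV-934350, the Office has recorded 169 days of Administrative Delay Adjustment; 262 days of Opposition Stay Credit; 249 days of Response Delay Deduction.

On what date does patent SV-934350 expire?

Earliest priority filing: 8 January 1978.
Base term: 8 January 1978 + 20 years → 8 January 1998.
Administrative Delay Adjustment: +169 days → 26 June 1998.
Opposition Stay Credit: +262 days → 15 March 1999.
Response Delay Deduction: −249 days → 9 July 1998.

1998-07-09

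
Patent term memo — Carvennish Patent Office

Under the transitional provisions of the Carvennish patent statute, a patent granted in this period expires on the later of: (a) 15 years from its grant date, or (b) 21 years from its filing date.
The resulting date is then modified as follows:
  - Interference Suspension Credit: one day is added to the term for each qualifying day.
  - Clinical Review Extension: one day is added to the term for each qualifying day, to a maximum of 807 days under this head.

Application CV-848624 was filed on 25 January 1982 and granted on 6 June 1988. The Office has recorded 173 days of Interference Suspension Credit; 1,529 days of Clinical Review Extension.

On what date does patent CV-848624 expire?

(a) grant + 15 years → 6 June 2003.
(b) filing + 21 years → 25 January 2003.
Later of the two: 6 June 2003.
Interference Suspension Credit: +173 days → 26 November 2003.
Clinical Review Extension: 1529 days claimed exceeds the 807-day cap, so +807 days → 10 February 2006.

2006-02-10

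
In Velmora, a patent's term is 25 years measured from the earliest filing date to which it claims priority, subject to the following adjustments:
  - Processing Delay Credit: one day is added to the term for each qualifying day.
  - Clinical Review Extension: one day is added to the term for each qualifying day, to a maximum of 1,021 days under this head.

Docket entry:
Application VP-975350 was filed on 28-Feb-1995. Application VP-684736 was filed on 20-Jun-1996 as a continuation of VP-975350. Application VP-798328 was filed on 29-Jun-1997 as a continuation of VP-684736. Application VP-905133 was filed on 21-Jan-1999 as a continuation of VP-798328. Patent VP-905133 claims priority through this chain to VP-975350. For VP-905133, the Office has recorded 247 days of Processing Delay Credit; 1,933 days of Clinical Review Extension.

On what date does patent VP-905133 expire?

Earliest priority filing: 28 February 1995.
Base term: 28 February 1995 + 25 years → 28 February 2020.
Processing Delay Credit: +247 days → 1 November 2020.
Clinical Review Extension: 1933 days claimed exceeds the 1021-day cap, so +1021 days → 19 August 2023.

2023-08-19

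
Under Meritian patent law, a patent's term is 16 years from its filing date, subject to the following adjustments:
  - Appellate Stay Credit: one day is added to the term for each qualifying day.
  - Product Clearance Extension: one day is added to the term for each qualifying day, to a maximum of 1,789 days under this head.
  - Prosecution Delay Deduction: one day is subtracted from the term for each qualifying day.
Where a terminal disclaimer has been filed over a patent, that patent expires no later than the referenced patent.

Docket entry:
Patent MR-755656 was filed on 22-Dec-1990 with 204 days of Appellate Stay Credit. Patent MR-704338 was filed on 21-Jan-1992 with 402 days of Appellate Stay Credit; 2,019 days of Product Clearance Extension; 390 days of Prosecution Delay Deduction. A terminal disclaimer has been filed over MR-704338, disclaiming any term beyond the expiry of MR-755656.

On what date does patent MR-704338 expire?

Natural term of MR-704338:
  Base: filing + 16 years → 21 January 2008.
  Appellate Stay Credit: +402 days → 26 February 2009.
  Product Clearance Extension: 2019 days claimed exceeds the 1789-day cap, so +1789 days → 20 January 2014.
  Prosecution Delay Deduction: −390 days → 26 December 2012.
Expiry of referenced patent MR-755656:
  Base: filing + 16 years → 22 December 2006.
  Appellate Stay Credit: +204 days → 14 July 2007.
Terminal disclaimer: MR-704338 expires on the earlier of 26 December 2012 and 14 July 2007.

2007-07-14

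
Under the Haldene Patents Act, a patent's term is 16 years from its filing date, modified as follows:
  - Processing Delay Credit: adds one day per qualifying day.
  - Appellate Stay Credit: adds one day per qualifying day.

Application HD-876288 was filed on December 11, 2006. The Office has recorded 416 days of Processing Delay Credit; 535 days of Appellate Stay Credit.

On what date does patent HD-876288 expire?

2025-07-19

Base term: filing date + 16 years → 11 December 2022.
Processing Delay Credit: +416 days → 31 January 2024.
Appellate Stay Credit: +535 days → 19 July 2025.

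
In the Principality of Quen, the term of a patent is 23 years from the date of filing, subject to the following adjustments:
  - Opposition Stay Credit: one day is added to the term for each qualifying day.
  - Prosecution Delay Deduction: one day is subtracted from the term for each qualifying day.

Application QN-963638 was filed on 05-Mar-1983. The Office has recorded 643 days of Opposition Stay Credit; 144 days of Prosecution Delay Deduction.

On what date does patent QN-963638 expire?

July 17, 2007

Base term: filing date + 23 years → 5 March 2006.
Opposition Stay Credit: +643 days → 8 December 2007.
Prosecution Delay Deduction: −144 days → 17 July 2007.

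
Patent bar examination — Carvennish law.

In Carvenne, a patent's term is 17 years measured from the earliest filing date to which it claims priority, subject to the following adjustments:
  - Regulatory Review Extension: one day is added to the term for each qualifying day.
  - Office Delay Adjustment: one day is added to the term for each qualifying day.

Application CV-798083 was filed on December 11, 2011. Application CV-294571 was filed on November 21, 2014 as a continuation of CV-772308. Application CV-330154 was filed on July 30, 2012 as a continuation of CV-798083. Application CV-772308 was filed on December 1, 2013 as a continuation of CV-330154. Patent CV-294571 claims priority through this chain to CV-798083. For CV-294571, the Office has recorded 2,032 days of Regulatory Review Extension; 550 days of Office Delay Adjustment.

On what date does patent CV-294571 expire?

Earliest priority filing: 11 December 2011.
Base term: 11 December 2011 + 17 years → 11 December 2028.
Regulatory Review Extension: +2032 days → 5 July 2034.
Office Delay Adjustment: +550 days → 6 January 2036.

January 6, 2036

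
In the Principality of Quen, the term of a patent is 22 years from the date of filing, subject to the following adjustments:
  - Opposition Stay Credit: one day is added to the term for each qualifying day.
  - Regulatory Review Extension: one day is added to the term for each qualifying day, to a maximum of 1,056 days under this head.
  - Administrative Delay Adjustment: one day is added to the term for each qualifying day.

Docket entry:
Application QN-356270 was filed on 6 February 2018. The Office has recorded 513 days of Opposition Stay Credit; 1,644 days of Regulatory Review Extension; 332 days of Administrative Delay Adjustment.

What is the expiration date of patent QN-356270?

April 21, 2045

Base term: filing date + 22 years → 6 February 2040.
Opposition Stay Credit: +513 days → 3 July 2041.
Regulatory Review Extension: 1644 days claimed exceeds the 1056-day cap, so +1056 days → 24 May 2044.
Administrative Delay Adjustment: +332 days → 21 April 2045.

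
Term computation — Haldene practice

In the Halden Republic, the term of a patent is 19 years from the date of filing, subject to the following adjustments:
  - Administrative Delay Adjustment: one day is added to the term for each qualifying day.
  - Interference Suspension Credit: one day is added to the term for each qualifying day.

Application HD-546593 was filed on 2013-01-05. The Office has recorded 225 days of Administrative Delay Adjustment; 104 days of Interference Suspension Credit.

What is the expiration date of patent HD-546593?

Base term: filing date + 19 years → 5 January 2032.
Administrative Delay Adjustment: +225 days → 17 August 2032.
Interference Suspension Credit: +104 days → 29 November 2032.

2032-11-29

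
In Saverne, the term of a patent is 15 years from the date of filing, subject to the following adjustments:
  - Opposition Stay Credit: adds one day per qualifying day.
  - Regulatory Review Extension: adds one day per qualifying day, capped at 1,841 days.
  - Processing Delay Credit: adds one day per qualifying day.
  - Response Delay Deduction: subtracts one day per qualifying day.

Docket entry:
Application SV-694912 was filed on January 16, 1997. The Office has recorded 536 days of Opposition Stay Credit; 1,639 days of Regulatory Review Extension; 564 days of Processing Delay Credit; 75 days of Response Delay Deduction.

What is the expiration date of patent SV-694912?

Base term: filing date + 15 years → 16 January 2012.
Opposition Stay Credit: +536 days → 5 July 2013.
Regulatory Review Extension: 1639 days (within the 1841-day cap) → +1639 days → 30 December 2017.
Processing Delay Credit: +564 days → 17 July 2019.
Response Delay Deduction: −75 days → 3 May 2019.

May 3, 2019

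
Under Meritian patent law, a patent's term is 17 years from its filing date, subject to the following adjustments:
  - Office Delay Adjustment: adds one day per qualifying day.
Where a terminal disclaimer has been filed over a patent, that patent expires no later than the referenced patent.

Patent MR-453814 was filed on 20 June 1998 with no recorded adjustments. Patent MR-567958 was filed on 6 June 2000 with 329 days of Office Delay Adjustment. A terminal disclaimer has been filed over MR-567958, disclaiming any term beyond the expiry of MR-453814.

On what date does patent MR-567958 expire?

2015-06-20

Natural term of MR-567958:
  Base: filing + 17 years → 6 June 2017.
  Office Delay Adjustment: +329 days → 1 May 2018.
Expiry of referenced patent MR-453814:
  Base: filing + 17 years → 20 June 2015.
Terminal disclaimer: MR-567958 expires on the earlier of 1 May 2018 and 20 June 2015.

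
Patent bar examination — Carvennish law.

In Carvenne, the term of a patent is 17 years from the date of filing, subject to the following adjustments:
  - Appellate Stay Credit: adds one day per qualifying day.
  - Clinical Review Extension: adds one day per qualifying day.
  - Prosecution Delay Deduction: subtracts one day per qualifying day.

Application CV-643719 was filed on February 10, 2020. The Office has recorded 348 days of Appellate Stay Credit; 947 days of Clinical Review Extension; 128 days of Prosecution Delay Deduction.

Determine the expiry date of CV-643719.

Base term: filing date + 17 years → 10 February 2037.
Appellate Stay Credit: +348 days → 24 January 2038.
Clinical Review Extension: +947 days → 28 August 2040.
Prosecution Delay Deduction: −128 days → 22 April 2040.

April 22, 2040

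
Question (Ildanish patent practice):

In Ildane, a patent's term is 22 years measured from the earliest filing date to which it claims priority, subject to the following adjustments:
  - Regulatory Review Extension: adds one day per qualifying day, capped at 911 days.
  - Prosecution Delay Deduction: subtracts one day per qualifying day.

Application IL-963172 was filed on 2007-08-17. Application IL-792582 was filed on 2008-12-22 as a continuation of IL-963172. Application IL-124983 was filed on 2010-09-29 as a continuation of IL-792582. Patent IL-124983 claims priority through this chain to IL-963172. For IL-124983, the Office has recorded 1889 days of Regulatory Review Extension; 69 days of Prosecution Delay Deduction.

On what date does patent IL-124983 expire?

Earliest priority filing: 17 August 2007.
Base term: 17 August 2007 + 22 years → 17 August 2029.
Regulatory Review Extension: 1889 days claimed exceeds the 911-day cap, so +911 days → 14 February 2032.
Prosecution Delay Deduction: −69 days → 7 December 2031.

December 7, 2031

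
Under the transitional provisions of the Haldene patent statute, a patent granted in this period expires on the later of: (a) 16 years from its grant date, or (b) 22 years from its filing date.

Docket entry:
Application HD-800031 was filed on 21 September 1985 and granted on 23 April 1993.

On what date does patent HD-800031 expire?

April 23, 2009

(a) grant + 16 years → 23 April 2009.
(b) filing + 22 years → 21 September 2007.
Later of the two: 23 April 2009.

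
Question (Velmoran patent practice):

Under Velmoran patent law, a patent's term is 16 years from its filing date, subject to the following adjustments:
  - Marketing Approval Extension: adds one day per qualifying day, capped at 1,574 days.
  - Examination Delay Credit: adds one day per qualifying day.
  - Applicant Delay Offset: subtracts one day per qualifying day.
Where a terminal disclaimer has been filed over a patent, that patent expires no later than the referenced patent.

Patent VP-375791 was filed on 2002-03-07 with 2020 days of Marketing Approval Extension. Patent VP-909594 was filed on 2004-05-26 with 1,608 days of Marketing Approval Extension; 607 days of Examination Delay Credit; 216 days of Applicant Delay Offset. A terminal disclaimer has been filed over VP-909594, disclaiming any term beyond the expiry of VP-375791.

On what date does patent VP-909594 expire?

June 28, 2022

Natural term of VP-909594:
  Base: filing + 16 years → 26 May 2020.
  Marketing Approval Extension: 1608 days claimed exceeds the 1574-day cap, so +1574 days → 16 September 2024.
  Examination Delay Credit: +607 days → 16 May 2026.
  Applicant Delay Offset: −216 days → 12 October 2025.
Expiry of referenced patent VP-375791:
  Base: filing + 16 years → 7 March 2018.
  Marketing Approval Extension: 2020 days claimed exceeds the 1574-day cap, so +1574 days → 28 June 2022.
Terminal disclaimer: VP-909594 expires on the earlier of 12 October 2025 and 28 June 2022.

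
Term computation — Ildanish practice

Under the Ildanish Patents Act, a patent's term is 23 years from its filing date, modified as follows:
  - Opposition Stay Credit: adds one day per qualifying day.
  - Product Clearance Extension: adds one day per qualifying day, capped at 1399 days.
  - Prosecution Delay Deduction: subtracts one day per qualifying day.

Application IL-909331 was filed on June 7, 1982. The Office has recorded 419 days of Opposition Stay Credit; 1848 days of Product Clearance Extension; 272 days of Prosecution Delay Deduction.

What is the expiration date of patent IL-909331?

2009-08-31

Base term: filing date + 23 years → 7 June 2005.
Opposition Stay Credit: +419 days → 31 July 2006.
Product Clearance Extension: 1848 days claimed exceeds the 1399-day cap, so +1399 days → 30 May 2010.
Prosecution Delay Deduction: −272 days → 31 August 2009.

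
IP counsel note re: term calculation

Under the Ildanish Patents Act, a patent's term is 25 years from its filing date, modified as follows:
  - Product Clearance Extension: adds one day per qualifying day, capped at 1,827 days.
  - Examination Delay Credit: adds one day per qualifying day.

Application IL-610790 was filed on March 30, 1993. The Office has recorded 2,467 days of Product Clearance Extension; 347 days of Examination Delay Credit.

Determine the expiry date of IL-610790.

Base term: filing date + 25 years → 30 March 2018.
Product Clearance Extension: 2467 days claimed exceeds the 1827-day cap, so +1827 days → 31 March 2023.
Examination Delay Credit: +347 days → 12 March 2024.

2024-03-12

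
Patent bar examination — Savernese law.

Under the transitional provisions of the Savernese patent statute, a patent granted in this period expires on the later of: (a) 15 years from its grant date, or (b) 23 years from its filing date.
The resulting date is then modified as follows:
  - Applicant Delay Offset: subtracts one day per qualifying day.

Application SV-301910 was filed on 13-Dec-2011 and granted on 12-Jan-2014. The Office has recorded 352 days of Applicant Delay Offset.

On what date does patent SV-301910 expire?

December 26, 2033

(a) grant + 15 years → 12 January 2029.
(b) filing + 23 years → 13 December 2034.
Later of the two: 13 December 2034.
Applicant Delay Offset: −352 days → 26 December 2033.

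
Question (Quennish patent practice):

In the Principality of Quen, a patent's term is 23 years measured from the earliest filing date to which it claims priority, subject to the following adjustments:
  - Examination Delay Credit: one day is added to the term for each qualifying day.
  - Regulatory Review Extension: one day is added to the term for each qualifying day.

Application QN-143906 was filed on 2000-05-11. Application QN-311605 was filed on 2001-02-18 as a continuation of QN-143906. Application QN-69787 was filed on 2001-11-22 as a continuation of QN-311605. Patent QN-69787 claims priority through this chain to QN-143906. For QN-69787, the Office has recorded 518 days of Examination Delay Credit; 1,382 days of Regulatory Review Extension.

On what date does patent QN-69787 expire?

Earliest priority filing: 11 May 2000.
Base term: 11 May 2000 + 23 years → 11 May 2023.
Examination Delay Credit: +518 days → 10 October 2024.
Regulatory Review Extension: +1382 days → 23 July 2028.

2028-07-23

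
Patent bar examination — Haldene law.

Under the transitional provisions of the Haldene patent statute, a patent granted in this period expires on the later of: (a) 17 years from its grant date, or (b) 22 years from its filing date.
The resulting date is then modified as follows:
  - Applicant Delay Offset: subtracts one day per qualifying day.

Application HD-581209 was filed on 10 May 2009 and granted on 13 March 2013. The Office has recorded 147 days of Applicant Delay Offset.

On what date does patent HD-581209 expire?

2030-12-14

(a) grant + 17 years → 13 March 2030.
(b) filing + 22 years → 10 May 2031.
Later of the two: 10 May 2031.
Applicant Delay Offset: −147 days → 14 December 2030.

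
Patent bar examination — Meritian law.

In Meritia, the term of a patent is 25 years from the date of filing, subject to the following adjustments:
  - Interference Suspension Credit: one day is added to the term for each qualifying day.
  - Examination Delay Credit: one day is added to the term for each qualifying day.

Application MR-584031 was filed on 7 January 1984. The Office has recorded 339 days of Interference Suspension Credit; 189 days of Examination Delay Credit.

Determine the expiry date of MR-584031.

Base term: filing date + 25 years → 7 January 2009.
Interference Suspension Credit: +339 days → 12 December 2009.
Examination Delay Credit: +189 days → 19 June 2010.

June 19, 2010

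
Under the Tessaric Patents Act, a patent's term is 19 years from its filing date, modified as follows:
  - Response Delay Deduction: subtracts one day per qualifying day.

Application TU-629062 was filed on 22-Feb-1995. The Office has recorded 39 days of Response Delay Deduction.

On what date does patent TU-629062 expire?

Base term: filing date + 19 years → 22 February 2014.
Response Delay Deduction: −39 days → 14 January 2014.

2014-01-14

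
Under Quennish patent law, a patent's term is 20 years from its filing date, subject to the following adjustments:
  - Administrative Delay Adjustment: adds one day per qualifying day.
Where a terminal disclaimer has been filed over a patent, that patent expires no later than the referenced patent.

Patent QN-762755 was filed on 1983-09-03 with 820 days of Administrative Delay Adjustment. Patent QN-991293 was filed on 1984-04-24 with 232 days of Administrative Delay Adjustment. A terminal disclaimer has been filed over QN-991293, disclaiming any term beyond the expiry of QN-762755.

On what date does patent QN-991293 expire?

Natural term of QN-991293:
  Base: filing + 20 years → 24 April 2004.
  Administrative Delay Adjustment: +232 days → 12 December 2004.
Expiry of referenced patent QN-762755:
  Base: filing + 20 years → 3 September 2003.
  Administrative Delay Adjustment: +820 days → 1 December 2005.
Terminal disclaimer: QN-991293 expires on the earlier of 12 December 2004 and 1 December 2005.

2004-12-12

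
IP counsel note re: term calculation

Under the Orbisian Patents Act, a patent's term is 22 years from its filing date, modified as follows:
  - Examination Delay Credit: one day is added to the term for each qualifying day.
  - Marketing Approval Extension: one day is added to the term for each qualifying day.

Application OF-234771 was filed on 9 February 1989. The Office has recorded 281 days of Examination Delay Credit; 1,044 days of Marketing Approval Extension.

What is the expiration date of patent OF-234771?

Base term: filing date + 22 years → 9 February 2011.
Examination Delay Credit: +281 days → 17 November 2011.
Marketing Approval Extension: +1044 days → 26 September 2014.

September 26, 2014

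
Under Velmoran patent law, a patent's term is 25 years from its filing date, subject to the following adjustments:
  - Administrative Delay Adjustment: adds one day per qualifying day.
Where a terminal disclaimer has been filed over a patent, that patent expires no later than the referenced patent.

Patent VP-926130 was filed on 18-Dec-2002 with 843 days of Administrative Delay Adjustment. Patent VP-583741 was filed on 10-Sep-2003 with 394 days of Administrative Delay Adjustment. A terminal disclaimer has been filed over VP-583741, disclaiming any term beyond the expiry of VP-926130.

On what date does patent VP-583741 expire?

Natural term of VP-583741:
  Base: filing + 25 years → 10 September 2028.
  Administrative Delay Adjustment: +394 days → 9 October 2029.
Expiry of referenced patent VP-926130:
  Base: filing + 25 years → 18 December 2027.
  Administrative Delay Adjustment: +843 days → 9 April 2030.
Terminal disclaimer: VP-583741 expires on the earlier of 9 October 2029 and 9 April 2030.

October 9, 2029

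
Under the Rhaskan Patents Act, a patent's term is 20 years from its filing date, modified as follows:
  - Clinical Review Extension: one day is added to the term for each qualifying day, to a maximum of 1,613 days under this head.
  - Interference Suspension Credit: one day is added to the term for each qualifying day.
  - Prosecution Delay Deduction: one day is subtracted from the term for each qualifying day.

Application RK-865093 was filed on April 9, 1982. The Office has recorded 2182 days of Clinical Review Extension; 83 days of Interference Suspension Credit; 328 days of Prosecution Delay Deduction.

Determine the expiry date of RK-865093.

2006-01-06

Base term: filing date + 20 years → 9 April 2002.
Clinical Review Extension: 2182 days claimed exceeds the 1613-day cap, so +1613 days → 8 September 2006.
Interference Suspension Credit: +83 days → 30 November 2006.
Prosecution Delay Deduction: −328 days → 6 January 2006.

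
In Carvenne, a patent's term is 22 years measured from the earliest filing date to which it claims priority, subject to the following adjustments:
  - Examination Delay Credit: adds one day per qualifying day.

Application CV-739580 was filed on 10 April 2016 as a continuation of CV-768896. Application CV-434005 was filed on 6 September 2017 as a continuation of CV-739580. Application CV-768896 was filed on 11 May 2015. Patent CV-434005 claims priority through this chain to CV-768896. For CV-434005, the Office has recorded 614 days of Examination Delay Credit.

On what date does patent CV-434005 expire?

Earliest priority filing: 11 May 2015.
Base term: 11 May 2015 + 22 years → 11 May 2037.
Examination Delay Credit: +614 days → 15 January 2039.

2039-01-15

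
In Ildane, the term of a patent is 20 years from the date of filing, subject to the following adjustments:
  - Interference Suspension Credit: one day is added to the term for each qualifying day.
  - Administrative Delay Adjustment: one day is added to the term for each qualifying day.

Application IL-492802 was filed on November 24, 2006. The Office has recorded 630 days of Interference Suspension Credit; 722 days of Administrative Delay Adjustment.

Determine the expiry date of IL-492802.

Base term: filing date + 20 years → 24 November 2026.
Interference Suspension Credit: +630 days → 15 August 2028.
Administrative Delay Adjustment: +722 days → 7 August 2030.

August 7, 2030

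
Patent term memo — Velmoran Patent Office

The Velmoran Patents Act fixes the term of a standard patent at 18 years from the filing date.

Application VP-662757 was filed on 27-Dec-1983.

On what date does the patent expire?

Filing date + 18 years → 27 December 2001.

December 27, 2001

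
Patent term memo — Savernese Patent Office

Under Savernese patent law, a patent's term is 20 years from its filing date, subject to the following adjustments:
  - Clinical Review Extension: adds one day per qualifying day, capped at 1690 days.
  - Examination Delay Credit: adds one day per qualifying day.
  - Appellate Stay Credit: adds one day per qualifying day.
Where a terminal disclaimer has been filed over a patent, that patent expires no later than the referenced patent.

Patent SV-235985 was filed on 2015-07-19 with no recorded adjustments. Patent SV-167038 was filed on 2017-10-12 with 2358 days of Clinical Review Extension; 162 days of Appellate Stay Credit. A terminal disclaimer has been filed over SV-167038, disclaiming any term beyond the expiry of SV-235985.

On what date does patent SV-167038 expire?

Natural term of SV-167038:
  Base: filing + 20 years → 12 October 2037.
  Clinical Review Extension: 2358 days claimed exceeds the 1690-day cap, so +1690 days → 29 May 2042.
  Appellate Stay Credit: +162 days → 7 November 2042.
Expiry of referenced patent SV-235985:
  Base: filing + 20 years → 19 July 2035.
Terminal disclaimer: SV-167038 expires on the earlier of 7 November 2042 and 19 July 2035.

2035-07-19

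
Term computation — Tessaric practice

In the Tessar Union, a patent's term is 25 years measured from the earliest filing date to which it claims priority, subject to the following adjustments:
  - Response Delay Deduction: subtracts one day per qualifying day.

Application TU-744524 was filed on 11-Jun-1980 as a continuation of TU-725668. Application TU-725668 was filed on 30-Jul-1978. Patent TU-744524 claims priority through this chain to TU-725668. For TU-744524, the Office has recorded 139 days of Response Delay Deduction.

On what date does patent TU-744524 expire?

March 13, 2003

Earliest priority filing: 30 July 1978.
Base term: 30 July 1978 + 25 years → 30 July 2003.
Response Delay Deduction: −139 days → 13 March 2003.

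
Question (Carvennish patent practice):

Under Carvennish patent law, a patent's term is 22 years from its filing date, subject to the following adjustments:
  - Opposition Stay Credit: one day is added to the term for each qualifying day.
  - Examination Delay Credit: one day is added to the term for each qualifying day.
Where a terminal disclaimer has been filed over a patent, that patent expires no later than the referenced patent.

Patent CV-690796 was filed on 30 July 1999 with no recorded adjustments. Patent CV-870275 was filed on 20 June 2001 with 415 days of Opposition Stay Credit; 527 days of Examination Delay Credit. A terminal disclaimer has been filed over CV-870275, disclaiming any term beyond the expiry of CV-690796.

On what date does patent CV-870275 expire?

Natural term of CV-870275:
  Base: filing + 22 years → 20 June 2023.
  Opposition Stay Credit: +415 days → 8 August 2024.
  Examination Delay Credit: +527 days → 17 January 2026.
Expiry of referenced patent CV-690796:
  Base: filing + 22 years → 30 July 2021.
Terminal disclaimer: CV-870275 expires on the earlier of 17 January 2026 and 30 July 2021.

2021-07-30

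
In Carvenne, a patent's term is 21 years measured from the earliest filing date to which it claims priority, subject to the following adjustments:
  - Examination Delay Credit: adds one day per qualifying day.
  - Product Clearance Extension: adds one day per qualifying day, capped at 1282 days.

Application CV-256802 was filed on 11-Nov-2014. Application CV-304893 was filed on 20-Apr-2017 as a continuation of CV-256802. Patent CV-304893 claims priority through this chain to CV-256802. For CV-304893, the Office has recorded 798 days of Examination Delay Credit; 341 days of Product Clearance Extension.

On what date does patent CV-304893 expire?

December 24, 2038

Earliest priority filing: 11 November 2014.
Base term: 11 November 2014 + 21 years → 11 November 2035.
Examination Delay Credit: +798 days → 17 January 2038.
Product Clearance Extension: 341 days (within the 1282-day cap) → +341 days → 24 December 2038.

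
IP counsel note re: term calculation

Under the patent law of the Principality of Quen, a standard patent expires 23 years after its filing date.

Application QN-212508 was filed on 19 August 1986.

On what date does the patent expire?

Filing date + 23 years → 19 August 2009.

2009-08-19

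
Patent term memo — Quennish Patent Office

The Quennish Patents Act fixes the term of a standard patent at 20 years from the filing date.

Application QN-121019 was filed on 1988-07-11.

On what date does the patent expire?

2008-07-11

Filing date + 20 years → 11 July 2008.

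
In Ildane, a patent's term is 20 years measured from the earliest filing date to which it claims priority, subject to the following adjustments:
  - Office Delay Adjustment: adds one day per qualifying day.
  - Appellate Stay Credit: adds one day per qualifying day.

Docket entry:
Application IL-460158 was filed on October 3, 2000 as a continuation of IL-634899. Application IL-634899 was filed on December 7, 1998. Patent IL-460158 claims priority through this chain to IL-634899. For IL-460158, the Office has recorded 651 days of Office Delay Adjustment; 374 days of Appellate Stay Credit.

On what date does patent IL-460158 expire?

2021-09-27

Earliest priority filing: 7 December 1998.
Base term: 7 December 1998 + 20 years → 7 December 2018.
Office Delay Adjustment: +651 days → 18 September 2020.
Appellate Stay Credit: +374 days → 27 September 2021.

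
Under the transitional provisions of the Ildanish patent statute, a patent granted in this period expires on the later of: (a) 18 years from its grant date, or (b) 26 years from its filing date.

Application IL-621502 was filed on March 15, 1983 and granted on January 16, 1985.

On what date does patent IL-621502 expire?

2009-03-15

(a) grant + 18 years → 16 January 2003.
(b) filing + 26 years → 15 March 2009.
Later of the two: 15 March 2009.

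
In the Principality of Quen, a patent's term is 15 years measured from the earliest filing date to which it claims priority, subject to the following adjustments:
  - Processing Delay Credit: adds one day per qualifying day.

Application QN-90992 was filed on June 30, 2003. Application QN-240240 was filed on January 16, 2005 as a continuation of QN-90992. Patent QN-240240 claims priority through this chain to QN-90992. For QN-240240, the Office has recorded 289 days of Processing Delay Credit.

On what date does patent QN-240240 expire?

2019-04-15

Earliest priority filing: 30 June 2003.
Base term: 30 June 2003 + 15 years → 30 June 2018.
Processing Delay Credit: +289 days → 15 April 2019.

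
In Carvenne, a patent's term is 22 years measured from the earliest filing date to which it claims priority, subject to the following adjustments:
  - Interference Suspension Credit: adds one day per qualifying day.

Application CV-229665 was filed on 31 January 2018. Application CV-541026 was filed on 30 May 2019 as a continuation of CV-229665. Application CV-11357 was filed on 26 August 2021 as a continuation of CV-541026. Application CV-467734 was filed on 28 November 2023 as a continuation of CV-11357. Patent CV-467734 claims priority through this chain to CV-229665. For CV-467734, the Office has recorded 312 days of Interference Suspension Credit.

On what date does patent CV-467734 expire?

Earliest priority filing: 31 January 2018.
Base term: 31 January 2018 + 22 years → 31 January 2040.
Interference Suspension Credit: +312 days → 8 December 2040.

December 8, 2040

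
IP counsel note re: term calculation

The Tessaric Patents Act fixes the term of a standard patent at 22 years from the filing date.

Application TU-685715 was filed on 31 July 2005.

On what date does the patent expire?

Filing date + 22 years → 31 July 2027.

July 31, 2027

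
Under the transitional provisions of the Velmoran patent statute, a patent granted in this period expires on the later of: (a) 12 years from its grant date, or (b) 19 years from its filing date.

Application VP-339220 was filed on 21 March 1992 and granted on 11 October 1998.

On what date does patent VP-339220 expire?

(a) grant + 12 years → 11 October 2010.
(b) filing + 19 years → 21 March 2011.
Later of the two: 21 March 2011.

March 21, 2011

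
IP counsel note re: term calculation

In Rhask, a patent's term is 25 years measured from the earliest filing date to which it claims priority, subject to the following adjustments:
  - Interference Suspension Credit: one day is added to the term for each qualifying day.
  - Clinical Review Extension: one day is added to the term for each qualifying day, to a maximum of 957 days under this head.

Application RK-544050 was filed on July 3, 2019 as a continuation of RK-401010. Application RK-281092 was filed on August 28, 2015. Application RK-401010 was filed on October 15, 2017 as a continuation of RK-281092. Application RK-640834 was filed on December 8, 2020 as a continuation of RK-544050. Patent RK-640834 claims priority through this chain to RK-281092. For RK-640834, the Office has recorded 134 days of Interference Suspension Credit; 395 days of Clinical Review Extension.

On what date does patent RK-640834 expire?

2042-02-08

Earliest priority filing: 28 August 2015.
Base term: 28 August 2015 + 25 years → 28 August 2040.
Interference Suspension Credit: +134 days → 9 January 2041.
Clinical Review Extension: 395 days (within the 957-day cap) → +395 days → 8 February 2042.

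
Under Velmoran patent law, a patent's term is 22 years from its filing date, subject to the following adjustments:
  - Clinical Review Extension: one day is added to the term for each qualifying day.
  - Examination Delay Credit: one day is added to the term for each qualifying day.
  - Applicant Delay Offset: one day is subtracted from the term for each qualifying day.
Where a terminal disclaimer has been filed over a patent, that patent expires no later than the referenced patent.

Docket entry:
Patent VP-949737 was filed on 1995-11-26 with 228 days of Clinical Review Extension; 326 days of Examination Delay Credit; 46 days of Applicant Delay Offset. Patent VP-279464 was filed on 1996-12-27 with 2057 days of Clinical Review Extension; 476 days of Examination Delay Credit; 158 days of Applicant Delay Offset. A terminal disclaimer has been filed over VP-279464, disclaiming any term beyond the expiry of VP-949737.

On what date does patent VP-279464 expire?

Natural term of VP-279464:
  Base: filing + 22 years → 27 December 2018.
  Clinical Review Extension: +2057 days → 14 August 2024.
  Examination Delay Credit: +476 days → 3 December 2025.
  Applicant Delay Offset: −158 days → 28 June 2025.
Expiry of referenced patent VP-949737:
  Base: filing + 22 years → 26 November 2017.
  Clinical Review Extension: +228 days → 12 July 2018.
  Examination Delay Credit: +326 days → 3 June 2019.
  Applicant Delay Offset: −46 days → 18 April 2019.
Terminal disclaimer: VP-279464 expires on the earlier of 28 June 2025 and 18 April 2019.

2019-04-18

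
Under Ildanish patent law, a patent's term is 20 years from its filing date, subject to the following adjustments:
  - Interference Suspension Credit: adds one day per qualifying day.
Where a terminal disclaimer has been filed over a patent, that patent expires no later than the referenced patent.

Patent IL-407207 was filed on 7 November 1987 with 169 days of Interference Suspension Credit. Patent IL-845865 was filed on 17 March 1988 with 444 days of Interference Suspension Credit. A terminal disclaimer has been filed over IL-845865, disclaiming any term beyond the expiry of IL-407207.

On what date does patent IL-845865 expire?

April 24, 2008

Natural term of IL-845865:
  Base: filing + 20 years → 17 March 2008.
  Interference Suspension Credit: +444 days → 4 June 2009.
Expiry of referenced patent IL-407207:
  Base: filing + 20 years → 7 November 2007.
  Interference Suspension Credit: +169 days → 24 April 2008.
Terminal disclaimer: IL-845865 expires on the earlier of 4 June 2009 and 24 April 2008.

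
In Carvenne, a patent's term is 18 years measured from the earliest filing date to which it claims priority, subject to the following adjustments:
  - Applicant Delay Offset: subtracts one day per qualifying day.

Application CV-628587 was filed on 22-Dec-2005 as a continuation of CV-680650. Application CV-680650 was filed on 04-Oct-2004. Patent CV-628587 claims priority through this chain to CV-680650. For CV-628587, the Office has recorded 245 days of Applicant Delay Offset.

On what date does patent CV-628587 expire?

2022-02-01

Earliest priority filing: 4 October 2004.
Base term: 4 October 2004 + 18 years → 4 October 2022.
Applicant Delay Offset: −245 days → 1 February 2022.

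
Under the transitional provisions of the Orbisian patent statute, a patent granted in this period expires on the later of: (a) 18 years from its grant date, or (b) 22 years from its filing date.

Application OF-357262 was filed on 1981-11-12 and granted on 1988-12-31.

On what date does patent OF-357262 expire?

(a) grant + 18 years → 31 December 2006.
(b) filing + 22 years → 12 November 2003.
Later of the two: 31 December 2006.

December 31, 2006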